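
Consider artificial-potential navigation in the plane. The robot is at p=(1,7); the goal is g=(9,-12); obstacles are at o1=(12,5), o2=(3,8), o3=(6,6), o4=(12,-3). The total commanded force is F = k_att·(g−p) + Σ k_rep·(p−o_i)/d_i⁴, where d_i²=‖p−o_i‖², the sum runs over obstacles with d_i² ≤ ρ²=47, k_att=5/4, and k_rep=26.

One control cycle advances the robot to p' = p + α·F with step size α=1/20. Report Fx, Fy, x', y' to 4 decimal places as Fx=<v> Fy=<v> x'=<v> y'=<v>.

F_att = 5/4·(g−p) = 5/4·(8,-19) = (10.0000,-23.7500)
o1: d²=125 > ρ²=47 → inactive
o2: d²=5 ≤ ρ²=47; F_rep = 26·(-2,-1)/5² = (-2.0800,-1.0400)
o3: d²=26 ≤ ρ²=47; F_rep = 26·(-5,1)/26² = (-0.1923,0.0385)
o4: d²=221 > ρ²=47 → inactive
F = F_att + ΣF_rep = (7.7277,-24.7515)
p' = p + 1/20·F = (1.3864,5.7624)

Fx=7.7277 Fy=-24.7515 x'=1.3864 y'=5.7624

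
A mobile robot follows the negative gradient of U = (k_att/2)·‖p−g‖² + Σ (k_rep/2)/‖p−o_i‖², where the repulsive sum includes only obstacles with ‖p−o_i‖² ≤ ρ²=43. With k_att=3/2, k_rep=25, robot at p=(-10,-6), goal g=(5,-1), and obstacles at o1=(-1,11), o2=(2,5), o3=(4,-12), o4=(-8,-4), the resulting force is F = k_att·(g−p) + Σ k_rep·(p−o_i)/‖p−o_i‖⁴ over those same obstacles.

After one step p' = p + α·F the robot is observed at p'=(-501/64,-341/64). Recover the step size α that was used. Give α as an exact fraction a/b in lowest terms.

F_att = 3/2·(g−p) = 3/2·(15,5) = (22.5000,7.5000)
o1: d²=370 > ρ²=43 → inactive
o2: d²=265 > ρ²=43 → inactive
o3: d²=232 > ρ²=43 → inactive
o4: d²=8 ≤ ρ²=43; F_rep = 25·(-2,-2)/8² = (-0.7812,-0.7812)
F = F_att + ΣF_rep = (21.7188,6.7188)
Δp = p'−p = (2.1719,0.6719); α = Δx/Fx = (139/64) / (695/32) = 1/10
check: Δy/Fy = (43/64) / (215/32) = 1/10 ✓

α = 1/10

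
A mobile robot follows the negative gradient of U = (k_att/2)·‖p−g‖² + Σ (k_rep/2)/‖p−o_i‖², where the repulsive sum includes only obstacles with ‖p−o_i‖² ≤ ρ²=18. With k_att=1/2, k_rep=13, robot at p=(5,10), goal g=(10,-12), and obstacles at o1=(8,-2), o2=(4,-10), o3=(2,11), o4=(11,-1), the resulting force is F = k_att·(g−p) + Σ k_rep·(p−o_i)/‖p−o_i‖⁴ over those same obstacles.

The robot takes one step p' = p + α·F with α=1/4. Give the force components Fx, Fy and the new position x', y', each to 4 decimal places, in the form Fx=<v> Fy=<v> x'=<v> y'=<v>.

F_att = 1/2·(g−p) = 1/2·(5,-22) = (2.5000,-11.0000)
o1: d²=153 > ρ²=18 → inactive
o2: d²=401 > ρ²=18 → inactive
o3: d²=10 ≤ ρ²=18; F_rep = 13·(3,-1)/10² = (0.3900,-0.1300)
o4: d²=157 > ρ²=18 → inactive
F = F_att + ΣF_rep = (2.8900,-11.1300)
p' = p + 1/4·F = (5.7225,7.2175)

Fx=2.8900 Fy=-11.1300 x'=5.7225 y'=7.2175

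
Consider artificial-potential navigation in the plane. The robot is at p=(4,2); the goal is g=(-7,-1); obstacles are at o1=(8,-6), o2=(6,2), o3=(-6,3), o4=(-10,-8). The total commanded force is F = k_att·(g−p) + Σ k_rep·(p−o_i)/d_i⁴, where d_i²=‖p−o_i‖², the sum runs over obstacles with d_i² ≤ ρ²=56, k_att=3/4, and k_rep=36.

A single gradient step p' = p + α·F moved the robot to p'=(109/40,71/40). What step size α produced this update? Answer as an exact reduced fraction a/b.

α = 1/10

F_att = 3/4·(g−p) = 3/4·(-11,-3) = (-8.2500,-2.2500)
o1: d²=80 > ρ²=56 → inactive
o2: d²=4 ≤ ρ²=56; F_rep = 36·(-2,0)/4² = (-4.5000,0.0000)
o3: d²=101 > ρ²=56 → inactive
o4: d²=296 > ρ²=56 → inactive
F = F_att + ΣF_rep = (-12.7500,-2.2500)
Δp = p'−p = (-1.2750,-0.2250); α = Δx/Fx = (-51/40) / (-51/4) = 1/10
check: Δy/Fy = (-9/40) / (-9/4) = 1/10 ✓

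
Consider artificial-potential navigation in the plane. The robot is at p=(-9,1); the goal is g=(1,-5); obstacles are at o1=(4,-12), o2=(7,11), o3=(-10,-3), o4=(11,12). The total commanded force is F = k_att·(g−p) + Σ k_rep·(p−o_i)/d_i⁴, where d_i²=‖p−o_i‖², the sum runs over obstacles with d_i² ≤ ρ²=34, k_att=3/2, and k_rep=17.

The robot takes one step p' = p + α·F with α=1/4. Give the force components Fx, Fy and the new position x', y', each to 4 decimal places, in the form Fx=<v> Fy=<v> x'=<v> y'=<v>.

F_att = 3/2·(g−p) = 3/2·(10,-6) = (15.0000,-9.0000)
o1: d²=338 > ρ²=34 → inactive
o2: d²=356 > ρ²=34 → inactive
o3: d²=17 ≤ ρ²=34; F_rep = 17·(1,4)/17² = (0.0588,0.2353)
o4: d²=521 > ρ²=34 → inactive
F = F_att + ΣF_rep = (15.0588,-8.7647)
p' = p + 1/4·F = (-5.2353,-1.1912)

Fx=15.0588 Fy=-8.7647 x'=-5.2353 y'=-1.1912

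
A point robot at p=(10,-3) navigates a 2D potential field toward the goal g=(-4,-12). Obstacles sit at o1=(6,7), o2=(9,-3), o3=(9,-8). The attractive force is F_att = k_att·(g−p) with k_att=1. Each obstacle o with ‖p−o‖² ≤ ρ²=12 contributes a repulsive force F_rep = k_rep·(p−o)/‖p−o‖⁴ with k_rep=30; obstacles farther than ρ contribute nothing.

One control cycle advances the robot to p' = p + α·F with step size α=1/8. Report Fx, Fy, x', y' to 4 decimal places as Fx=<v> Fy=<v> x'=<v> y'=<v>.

F_att = 1·(g−p) = 1·(-14,-9) = (-14.0000,-9.0000)
o1: d²=116 > ρ²=12 → inactive
o2: d²=1 ≤ ρ²=12; F_rep = 30·(1,0)/1² = (30.0000,0.0000)
o3: d²=26 > ρ²=12 → inactive
F = F_att + ΣF_rep = (16.0000,-9.0000)
p' = p + 1/8·F = (12.0000,-4.1250)

Fx=16.0000 Fy=-9.0000 x'=12.0000 y'=-4.1250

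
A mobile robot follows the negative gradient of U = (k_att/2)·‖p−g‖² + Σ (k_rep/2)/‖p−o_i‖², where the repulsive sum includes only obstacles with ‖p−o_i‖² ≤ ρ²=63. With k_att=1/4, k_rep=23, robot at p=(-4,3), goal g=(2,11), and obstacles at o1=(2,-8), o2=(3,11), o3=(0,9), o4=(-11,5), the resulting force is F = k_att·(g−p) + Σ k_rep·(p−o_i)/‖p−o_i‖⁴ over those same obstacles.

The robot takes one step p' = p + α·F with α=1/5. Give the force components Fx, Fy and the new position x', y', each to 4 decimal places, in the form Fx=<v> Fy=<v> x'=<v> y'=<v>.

Fx=1.5233 Fy=1.9326 x'=-3.6953 y'=3.3865

F_att = 1/4·(g−p) = 1/4·(6,8) = (1.5000,2.0000)
o1: d²=157 > ρ²=63 → inactive
o2: d²=113 > ρ²=63 → inactive
o3: d²=52 ≤ ρ²=63; F_rep = 23·(-4,-6)/52² = (-0.0340,-0.0510)
o4: d²=53 ≤ ρ²=63; F_rep = 23·(7,-2)/53² = (0.0573,-0.0164)
F = F_att + ΣF_rep = (1.5233,1.9326)
p' = p + 1/5·F = (-3.6953,3.3865)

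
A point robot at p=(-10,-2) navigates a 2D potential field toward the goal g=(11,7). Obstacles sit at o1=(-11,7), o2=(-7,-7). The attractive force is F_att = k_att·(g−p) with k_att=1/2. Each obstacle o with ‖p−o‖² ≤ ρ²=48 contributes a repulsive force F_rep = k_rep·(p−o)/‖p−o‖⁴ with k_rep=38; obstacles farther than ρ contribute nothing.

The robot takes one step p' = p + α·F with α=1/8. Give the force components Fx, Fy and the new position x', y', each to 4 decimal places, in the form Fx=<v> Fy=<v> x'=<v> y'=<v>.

F_att = 1/2·(g−p) = 1/2·(21,9) = (10.5000,4.5000)
o1: d²=82 > ρ²=48 → inactive
o2: d²=34 ≤ ρ²=48; F_rep = 38·(-3,5)/34² = (-0.0986,0.1644)
F = F_att + ΣF_rep = (10.4014,4.6644)
p' = p + 1/8·F = (-8.6998,-1.4170)

Fx=10.4014 Fy=4.6644 x'=-8.6998 y'=-1.4170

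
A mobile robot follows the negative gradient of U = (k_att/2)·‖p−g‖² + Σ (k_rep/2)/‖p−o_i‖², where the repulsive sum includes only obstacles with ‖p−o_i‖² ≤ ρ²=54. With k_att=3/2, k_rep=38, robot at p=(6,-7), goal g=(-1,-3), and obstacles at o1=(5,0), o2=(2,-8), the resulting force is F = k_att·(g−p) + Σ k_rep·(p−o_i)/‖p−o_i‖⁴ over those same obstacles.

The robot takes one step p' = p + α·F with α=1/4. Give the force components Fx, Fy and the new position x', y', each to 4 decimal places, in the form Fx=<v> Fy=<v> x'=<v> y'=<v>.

Fx=-9.9588 Fy=6.0251 x'=3.5103 y'=-5.4937

F_att = 3/2·(g−p) = 3/2·(-7,4) = (-10.5000,6.0000)
o1: d²=50 ≤ ρ²=54; F_rep = 38·(1,-7)/50² = (0.0152,-0.1064)
o2: d²=17 ≤ ρ²=54; F_rep = 38·(4,1)/17² = (0.5260,0.1315)
F = F_att + ΣF_rep = (-9.9588,6.0251)
p' = p + 1/4·F = (3.5103,-5.4937)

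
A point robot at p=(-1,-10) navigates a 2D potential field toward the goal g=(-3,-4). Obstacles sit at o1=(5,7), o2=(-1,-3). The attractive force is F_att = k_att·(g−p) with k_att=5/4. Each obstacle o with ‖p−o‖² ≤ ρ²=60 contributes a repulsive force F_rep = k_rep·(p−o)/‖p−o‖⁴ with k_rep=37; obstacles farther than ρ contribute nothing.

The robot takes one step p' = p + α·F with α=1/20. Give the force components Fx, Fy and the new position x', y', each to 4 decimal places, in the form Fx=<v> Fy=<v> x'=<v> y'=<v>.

F_att = 5/4·(g−p) = 5/4·(-2,6) = (-2.5000,7.5000)
o1: d²=325 > ρ²=60 → inactive
o2: d²=49 ≤ ρ²=60; F_rep = 37·(0,-7)/49² = (0.0000,-0.1079)
F = F_att + ΣF_rep = (-2.5000,7.3921)
p' = p + 1/20·F = (-1.1250,-9.6304)

Fx=-2.5000 Fy=7.3921 x'=-1.1250 y'=-9.6304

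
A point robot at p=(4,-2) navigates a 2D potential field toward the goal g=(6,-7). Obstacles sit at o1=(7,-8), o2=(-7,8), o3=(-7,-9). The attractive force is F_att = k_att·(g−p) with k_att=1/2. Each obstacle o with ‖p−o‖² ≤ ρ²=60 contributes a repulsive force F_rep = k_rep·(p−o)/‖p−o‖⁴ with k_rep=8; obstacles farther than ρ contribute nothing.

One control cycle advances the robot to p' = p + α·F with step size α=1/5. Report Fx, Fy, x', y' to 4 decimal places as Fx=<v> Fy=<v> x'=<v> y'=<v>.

Fx=0.9881 Fy=-2.4763 x'=4.1976 y'=-2.4953

F_att = 1/2·(g−p) = 1/2·(2,-5) = (1.0000,-2.5000)
o1: d²=45 ≤ ρ²=60; F_rep = 8·(-3,6)/45² = (-0.0119,0.0237)
o2: d²=221 > ρ²=60 → inactive
o3: d²=170 > ρ²=60 → inactive
F = F_att + ΣF_rep = (0.9881,-2.4763)
p' = p + 1/5·F = (4.1976,-2.4953)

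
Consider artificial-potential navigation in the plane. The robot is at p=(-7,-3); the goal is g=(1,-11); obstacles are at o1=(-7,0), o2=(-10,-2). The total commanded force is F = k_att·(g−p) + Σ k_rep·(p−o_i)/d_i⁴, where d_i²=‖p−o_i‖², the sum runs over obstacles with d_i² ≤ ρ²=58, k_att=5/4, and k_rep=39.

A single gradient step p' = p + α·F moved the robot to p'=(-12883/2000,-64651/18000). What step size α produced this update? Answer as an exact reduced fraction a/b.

α = 1/20

F_att = 5/4·(g−p) = 5/4·(8,-8) = (10.0000,-10.0000)
o1: d²=9 ≤ ρ²=58; F_rep = 39·(0,-3)/9² = (0.0000,-1.4444)
o2: d²=10 ≤ ρ²=58; F_rep = 39·(3,-1)/10² = (1.1700,-0.3900)
F = F_att + ΣF_rep = (11.1700,-11.8344)
Δp = p'−p = (0.5585,-0.5917); α = Δx/Fx = (1117/2000) / (1117/100) = 1/20
check: Δy/Fy = (-10651/18000) / (-10651/900) = 1/20 ✓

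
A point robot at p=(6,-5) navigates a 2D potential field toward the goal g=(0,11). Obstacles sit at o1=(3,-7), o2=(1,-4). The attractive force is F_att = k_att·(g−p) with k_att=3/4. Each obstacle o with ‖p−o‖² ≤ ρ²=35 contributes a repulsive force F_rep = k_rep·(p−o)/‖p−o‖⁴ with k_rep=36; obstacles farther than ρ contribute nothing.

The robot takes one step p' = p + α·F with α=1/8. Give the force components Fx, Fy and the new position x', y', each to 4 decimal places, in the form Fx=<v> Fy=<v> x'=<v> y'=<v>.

F_att = 3/4·(g−p) = 3/4·(-6,16) = (-4.5000,12.0000)
o1: d²=13 ≤ ρ²=35; F_rep = 36·(3,2)/13² = (0.6391,0.4260)
o2: d²=26 ≤ ρ²=35; F_rep = 36·(5,-1)/26² = (0.2663,-0.0533)
F = F_att + ΣF_rep = (-3.5947,12.3728)
p' = p + 1/8·F = (5.5507,-3.4534)

Fx=-3.5947 Fy=12.3728 x'=5.5507 y'=-3.4534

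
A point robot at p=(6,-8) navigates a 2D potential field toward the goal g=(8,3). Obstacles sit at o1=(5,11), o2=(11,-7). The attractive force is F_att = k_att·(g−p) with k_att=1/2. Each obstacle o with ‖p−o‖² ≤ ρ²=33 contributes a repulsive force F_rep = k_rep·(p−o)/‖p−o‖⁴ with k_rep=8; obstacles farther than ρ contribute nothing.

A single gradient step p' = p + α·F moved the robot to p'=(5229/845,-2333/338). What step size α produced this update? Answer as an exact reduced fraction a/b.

F_att = 1/2·(g−p) = 1/2·(2,11) = (1.0000,5.5000)
o1: d²=362 > ρ²=33 → inactive
o2: d²=26 ≤ ρ²=33; F_rep = 8·(-5,-1)/26² = (-0.0592,-0.0118)
F = F_att + ΣF_rep = (0.9408,5.4882)
Δp = p'−p = (0.1882,1.0976); α = Δx/Fx = (159/845) / (159/169) = 1/5
check: Δy/Fy = (371/338) / (1855/338) = 1/5 ✓

α = 1/5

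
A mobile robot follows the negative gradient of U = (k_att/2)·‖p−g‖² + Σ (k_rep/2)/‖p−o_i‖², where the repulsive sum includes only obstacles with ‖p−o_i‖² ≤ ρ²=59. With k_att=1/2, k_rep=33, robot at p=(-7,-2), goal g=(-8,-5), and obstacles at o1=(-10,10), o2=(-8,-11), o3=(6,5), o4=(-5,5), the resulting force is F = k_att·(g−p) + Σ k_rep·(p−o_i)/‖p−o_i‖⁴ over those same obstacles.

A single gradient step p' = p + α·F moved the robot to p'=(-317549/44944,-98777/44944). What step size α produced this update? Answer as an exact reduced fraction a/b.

α = 1/8

F_att = 1/2·(g−p) = 1/2·(-1,-3) = (-0.5000,-1.5000)
o1: d²=153 > ρ²=59 → inactive
o2: d²=82 > ρ²=59 → inactive
o3: d²=218 > ρ²=59 → inactive
o4: d²=53 ≤ ρ²=59; F_rep = 33·(-2,-7)/53² = (-0.0235,-0.0822)
F = F_att + ΣF_rep = (-0.5235,-1.5822)
Δp = p'−p = (-0.0654,-0.1978); α = Δx/Fx = (-2941/44944) / (-2941/5618) = 1/8
check: Δy/Fy = (-8889/44944) / (-8889/5618) = 1/8 ✓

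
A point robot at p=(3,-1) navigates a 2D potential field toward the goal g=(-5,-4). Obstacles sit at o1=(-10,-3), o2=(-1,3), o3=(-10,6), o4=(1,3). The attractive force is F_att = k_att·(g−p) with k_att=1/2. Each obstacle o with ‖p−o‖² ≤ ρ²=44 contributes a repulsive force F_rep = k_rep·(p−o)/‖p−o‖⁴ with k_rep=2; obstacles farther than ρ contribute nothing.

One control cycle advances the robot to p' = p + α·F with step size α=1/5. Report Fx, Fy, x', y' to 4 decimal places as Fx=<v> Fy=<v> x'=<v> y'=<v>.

F_att = 1/2·(g−p) = 1/2·(-8,-3) = (-4.0000,-1.5000)
o1: d²=173 > ρ²=44 → inactive
o2: d²=32 ≤ ρ²=44; F_rep = 2·(4,-4)/32² = (0.0078,-0.0078)
o3: d²=218 > ρ²=44 → inactive
o4: d²=20 ≤ ρ²=44; F_rep = 2·(2,-4)/20² = (0.0100,-0.0200)
F = F_att + ΣF_rep = (-3.9822,-1.5278)
p' = p + 1/5·F = (2.2036,-1.3056)

Fx=-3.9822 Fy=-1.5278 x'=2.2036 y'=-1.3056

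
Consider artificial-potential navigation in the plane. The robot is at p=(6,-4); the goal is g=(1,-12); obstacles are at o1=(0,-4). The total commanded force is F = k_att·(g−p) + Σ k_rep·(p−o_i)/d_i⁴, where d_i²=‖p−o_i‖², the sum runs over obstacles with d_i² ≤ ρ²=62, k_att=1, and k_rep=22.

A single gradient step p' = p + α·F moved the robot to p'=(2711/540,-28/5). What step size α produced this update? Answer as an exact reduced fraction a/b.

α = 1/5

F_att = 1·(g−p) = 1·(-5,-8) = (-5.0000,-8.0000)
o1: d²=36 ≤ ρ²=62; F_rep = 22·(6,0)/36² = (0.1019,0.0000)
F = F_att + ΣF_rep = (-4.8981,-8.0000)
Δp = p'−p = (-0.9796,-1.6000); α = Δx/Fx = (-529/540) / (-529/108) = 1/5
check: Δy/Fy = (-8/5) / (-8) = 1/5 ✓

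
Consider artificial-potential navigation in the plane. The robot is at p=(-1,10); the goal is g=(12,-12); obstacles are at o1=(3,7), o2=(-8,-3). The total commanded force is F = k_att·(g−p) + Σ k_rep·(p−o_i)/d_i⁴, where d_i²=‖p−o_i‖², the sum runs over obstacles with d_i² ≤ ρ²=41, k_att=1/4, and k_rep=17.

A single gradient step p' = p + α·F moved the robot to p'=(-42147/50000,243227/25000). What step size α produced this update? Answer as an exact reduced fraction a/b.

F_att = 1/4·(g−p) = 1/4·(13,-22) = (3.2500,-5.5000)
o1: d²=25 ≤ ρ²=41; F_rep = 17·(-4,3)/25² = (-0.1088,0.0816)
o2: d²=218 > ρ²=41 → inactive
F = F_att + ΣF_rep = (3.1412,-5.4184)
Δp = p'−p = (0.1571,-0.2709); α = Δx/Fx = (7853/50000) / (7853/2500) = 1/20
check: Δy/Fy = (-6773/25000) / (-6773/1250) = 1/20 ✓

α = 1/20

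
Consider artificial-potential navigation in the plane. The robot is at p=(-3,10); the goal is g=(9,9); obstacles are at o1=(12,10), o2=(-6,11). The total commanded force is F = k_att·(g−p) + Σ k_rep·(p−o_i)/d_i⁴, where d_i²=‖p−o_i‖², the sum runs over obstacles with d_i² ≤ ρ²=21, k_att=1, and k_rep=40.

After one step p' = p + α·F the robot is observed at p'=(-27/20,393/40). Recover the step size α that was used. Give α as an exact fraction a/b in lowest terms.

F_att = 1·(g−p) = 1·(12,-1) = (12.0000,-1.0000)
o1: d²=225 > ρ²=21 → inactive
o2: d²=10 ≤ ρ²=21; F_rep = 40·(3,-1)/10² = (1.2000,-0.4000)
F = F_att + ΣF_rep = (13.2000,-1.4000)
Δp = p'−p = (1.6500,-0.1750); α = Δx/Fx = (33/20) / (66/5) = 1/8
check: Δy/Fy = (-7/40) / (-7/5) = 1/8 ✓

α = 1/8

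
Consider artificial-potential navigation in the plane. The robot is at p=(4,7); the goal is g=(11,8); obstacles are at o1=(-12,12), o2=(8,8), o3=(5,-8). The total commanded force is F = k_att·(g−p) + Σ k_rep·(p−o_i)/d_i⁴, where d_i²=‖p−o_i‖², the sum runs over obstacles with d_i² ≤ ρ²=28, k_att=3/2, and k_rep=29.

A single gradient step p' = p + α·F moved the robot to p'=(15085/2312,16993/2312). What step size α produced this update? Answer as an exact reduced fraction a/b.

F_att = 3/2·(g−p) = 3/2·(7,1) = (10.5000,1.5000)
o1: d²=281 > ρ²=28 → inactive
o2: d²=17 ≤ ρ²=28; F_rep = 29·(-4,-1)/17² = (-0.4014,-0.1003)
o3: d²=226 > ρ²=28 → inactive
F = F_att + ΣF_rep = (10.0986,1.3997)
Δp = p'−p = (2.5247,0.3499); α = Δx/Fx = (5837/2312) / (5837/578) = 1/4
check: Δy/Fy = (809/2312) / (809/578) = 1/4 ✓

α = 1/4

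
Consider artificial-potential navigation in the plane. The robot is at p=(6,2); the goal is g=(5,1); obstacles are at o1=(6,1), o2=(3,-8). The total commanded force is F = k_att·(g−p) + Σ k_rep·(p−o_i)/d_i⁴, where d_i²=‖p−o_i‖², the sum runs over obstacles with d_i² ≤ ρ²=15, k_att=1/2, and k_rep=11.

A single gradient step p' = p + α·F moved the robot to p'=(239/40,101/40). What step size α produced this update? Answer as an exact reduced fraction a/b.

F_att = 1/2·(g−p) = 1/2·(-1,-1) = (-0.5000,-0.5000)
o1: d²=1 ≤ ρ²=15; F_rep = 11·(0,1)/1² = (0.0000,11.0000)
o2: d²=109 > ρ²=15 → inactive
F = F_att + ΣF_rep = (-0.5000,10.5000)
Δp = p'−p = (-0.0250,0.5250); α = Δx/Fx = (-1/40) / (-1/2) = 1/20
check: Δy/Fy = (21/40) / (21/2) = 1/20 ✓

α = 1/20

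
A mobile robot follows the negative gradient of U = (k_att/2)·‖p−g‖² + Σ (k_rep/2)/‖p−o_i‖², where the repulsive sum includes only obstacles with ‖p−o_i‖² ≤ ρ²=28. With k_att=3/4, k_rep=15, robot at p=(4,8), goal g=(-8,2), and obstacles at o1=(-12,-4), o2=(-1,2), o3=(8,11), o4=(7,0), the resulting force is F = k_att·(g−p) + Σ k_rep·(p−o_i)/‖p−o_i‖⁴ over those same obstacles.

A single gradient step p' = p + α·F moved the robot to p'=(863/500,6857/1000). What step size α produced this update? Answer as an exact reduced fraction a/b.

α = 1/4

F_att = 3/4·(g−p) = 3/4·(-12,-6) = (-9.0000,-4.5000)
o1: d²=400 > ρ²=28 → inactive
o2: d²=61 > ρ²=28 → inactive
o3: d²=25 ≤ ρ²=28; F_rep = 15·(-4,-3)/25² = (-0.0960,-0.0720)
o4: d²=73 > ρ²=28 → inactive
F = F_att + ΣF_rep = (-9.0960,-4.5720)
Δp = p'−p = (-2.2740,-1.1430); α = Δx/Fx = (-1137/500) / (-1137/125) = 1/4
check: Δy/Fy = (-1143/1000) / (-1143/250) = 1/4 ✓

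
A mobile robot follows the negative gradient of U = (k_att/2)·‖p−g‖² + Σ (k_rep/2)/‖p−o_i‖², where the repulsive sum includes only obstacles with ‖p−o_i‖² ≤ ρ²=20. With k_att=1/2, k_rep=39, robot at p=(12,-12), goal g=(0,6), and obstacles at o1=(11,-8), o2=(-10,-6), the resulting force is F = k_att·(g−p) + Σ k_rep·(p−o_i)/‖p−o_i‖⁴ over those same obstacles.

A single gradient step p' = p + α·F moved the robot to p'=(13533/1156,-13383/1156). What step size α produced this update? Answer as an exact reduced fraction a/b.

α = 1/20

F_att = 1/2·(g−p) = 1/2·(-12,18) = (-6.0000,9.0000)
o1: d²=17 ≤ ρ²=20; F_rep = 39·(1,-4)/17² = (0.1349,-0.5398)
o2: d²=520 > ρ²=20 → inactive
F = F_att + ΣF_rep = (-5.8651,8.4602)
Δp = p'−p = (-0.2933,0.4230); α = Δx/Fx = (-339/1156) / (-1695/289) = 1/20
check: Δy/Fy = (489/1156) / (2445/289) = 1/20 ✓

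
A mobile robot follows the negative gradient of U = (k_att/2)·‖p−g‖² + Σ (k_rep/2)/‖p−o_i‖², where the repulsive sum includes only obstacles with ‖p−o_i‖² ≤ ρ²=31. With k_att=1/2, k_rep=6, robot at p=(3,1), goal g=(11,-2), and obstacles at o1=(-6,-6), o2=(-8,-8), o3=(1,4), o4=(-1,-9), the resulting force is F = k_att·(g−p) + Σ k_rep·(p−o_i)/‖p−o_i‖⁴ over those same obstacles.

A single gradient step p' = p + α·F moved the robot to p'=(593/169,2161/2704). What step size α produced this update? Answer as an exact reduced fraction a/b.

α = 1/8

F_att = 1/2·(g−p) = 1/2·(8,-3) = (4.0000,-1.5000)
o1: d²=130 > ρ²=31 → inactive
o2: d²=202 > ρ²=31 → inactive
o3: d²=13 ≤ ρ²=31; F_rep = 6·(2,-3)/13² = (0.0710,-0.1065)
o4: d²=116 > ρ²=31 → inactive
F = F_att + ΣF_rep = (4.0710,-1.6065)
Δp = p'−p = (0.5089,-0.2008); α = Δx/Fx = (86/169) / (688/169) = 1/8
check: Δy/Fy = (-543/2704) / (-543/338) = 1/8 ✓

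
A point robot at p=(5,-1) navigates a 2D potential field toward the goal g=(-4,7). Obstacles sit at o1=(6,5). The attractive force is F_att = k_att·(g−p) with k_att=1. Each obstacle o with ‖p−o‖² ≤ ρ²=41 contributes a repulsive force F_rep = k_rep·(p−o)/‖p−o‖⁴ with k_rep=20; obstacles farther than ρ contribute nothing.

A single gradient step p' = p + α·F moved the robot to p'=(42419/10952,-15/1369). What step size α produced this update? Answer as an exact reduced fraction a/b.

α = 1/8

F_att = 1·(g−p) = 1·(-9,8) = (-9.0000,8.0000)
o1: d²=37 ≤ ρ²=41; F_rep = 20·(-1,-6)/37² = (-0.0146,-0.0877)
F = F_att + ΣF_rep = (-9.0146,7.9123)
Δp = p'−p = (-1.1268,0.9890); α = Δx/Fx = (-12341/10952) / (-12341/1369) = 1/8
check: Δy/Fy = (1354/1369) / (10832/1369) = 1/8 ✓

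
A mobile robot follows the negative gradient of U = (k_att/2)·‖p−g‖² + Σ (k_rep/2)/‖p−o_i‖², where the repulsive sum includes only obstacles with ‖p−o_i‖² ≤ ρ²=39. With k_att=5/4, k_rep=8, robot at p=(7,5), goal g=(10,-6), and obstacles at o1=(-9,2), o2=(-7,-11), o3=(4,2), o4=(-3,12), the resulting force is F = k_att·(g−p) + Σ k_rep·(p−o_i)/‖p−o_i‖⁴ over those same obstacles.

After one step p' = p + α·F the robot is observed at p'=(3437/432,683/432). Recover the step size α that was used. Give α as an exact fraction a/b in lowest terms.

F_att = 5/4·(g−p) = 5/4·(3,-11) = (3.7500,-13.7500)
o1: d²=265 > ρ²=39 → inactive
o2: d²=452 > ρ²=39 → inactive
o3: d²=18 ≤ ρ²=39; F_rep = 8·(3,3)/18² = (0.0741,0.0741)
o4: d²=149 > ρ²=39 → inactive
F = F_att + ΣF_rep = (3.8241,-13.6759)
Δp = p'−p = (0.9560,-3.4190); α = Δx/Fx = (413/432) / (413/108) = 1/4
check: Δy/Fy = (-1477/432) / (-1477/108) = 1/4 ✓

α = 1/4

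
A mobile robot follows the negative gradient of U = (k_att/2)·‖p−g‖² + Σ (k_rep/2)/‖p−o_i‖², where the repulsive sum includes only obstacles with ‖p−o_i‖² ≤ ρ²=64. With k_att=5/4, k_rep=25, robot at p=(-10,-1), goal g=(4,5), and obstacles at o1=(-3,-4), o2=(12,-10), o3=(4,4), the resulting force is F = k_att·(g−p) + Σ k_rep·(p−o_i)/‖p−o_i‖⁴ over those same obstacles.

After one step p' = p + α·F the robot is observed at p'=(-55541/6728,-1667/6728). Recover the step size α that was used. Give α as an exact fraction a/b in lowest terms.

F_att = 5/4·(g−p) = 5/4·(14,6) = (17.5000,7.5000)
o1: d²=58 ≤ ρ²=64; F_rep = 25·(-7,3)/58² = (-0.0520,0.0223)
o2: d²=565 > ρ²=64 → inactive
o3: d²=221 > ρ²=64 → inactive
F = F_att + ΣF_rep = (17.4480,7.5223)
Δp = p'−p = (1.7448,0.7522); α = Δx/Fx = (11739/6728) / (58695/3364) = 1/10
check: Δy/Fy = (5061/6728) / (25305/3364) = 1/10 ✓

α = 1/10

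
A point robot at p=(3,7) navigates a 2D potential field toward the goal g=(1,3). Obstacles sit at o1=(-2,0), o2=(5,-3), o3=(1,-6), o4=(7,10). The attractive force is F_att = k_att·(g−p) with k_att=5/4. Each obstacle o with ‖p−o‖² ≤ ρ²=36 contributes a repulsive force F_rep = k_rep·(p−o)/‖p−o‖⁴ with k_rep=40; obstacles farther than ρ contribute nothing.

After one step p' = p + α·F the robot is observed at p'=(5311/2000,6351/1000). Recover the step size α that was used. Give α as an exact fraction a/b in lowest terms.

F_att = 5/4·(g−p) = 5/4·(-2,-4) = (-2.5000,-5.0000)
o1: d²=74 > ρ²=36 → inactive
o2: d²=104 > ρ²=36 → inactive
o3: d²=173 > ρ²=36 → inactive
o4: d²=25 ≤ ρ²=36; F_rep = 40·(-4,-3)/25² = (-0.2560,-0.1920)
F = F_att + ΣF_rep = (-2.7560,-5.1920)
Δp = p'−p = (-0.3445,-0.6490); α = Δx/Fx = (-689/2000) / (-689/250) = 1/8
check: Δy/Fy = (-649/1000) / (-649/125) = 1/8 ✓

α = 1/8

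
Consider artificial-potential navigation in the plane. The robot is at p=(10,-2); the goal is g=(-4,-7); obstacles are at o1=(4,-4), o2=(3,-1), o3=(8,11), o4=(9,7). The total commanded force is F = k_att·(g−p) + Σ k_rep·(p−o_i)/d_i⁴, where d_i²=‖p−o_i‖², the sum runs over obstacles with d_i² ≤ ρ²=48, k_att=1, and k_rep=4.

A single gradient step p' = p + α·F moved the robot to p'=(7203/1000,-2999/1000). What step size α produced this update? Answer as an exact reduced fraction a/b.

α = 1/5

F_att = 1·(g−p) = 1·(-14,-5) = (-14.0000,-5.0000)
o1: d²=40 ≤ ρ²=48; F_rep = 4·(6,2)/40² = (0.0150,0.0050)
o2: d²=50 > ρ²=48 → inactive
o3: d²=173 > ρ²=48 → inactive
o4: d²=82 > ρ²=48 → inactive
F = F_att + ΣF_rep = (-13.9850,-4.9950)
Δp = p'−p = (-2.7970,-0.9990); α = Δx/Fx = (-2797/1000) / (-2797/200) = 1/5
check: Δy/Fy = (-999/1000) / (-999/200) = 1/5 ✓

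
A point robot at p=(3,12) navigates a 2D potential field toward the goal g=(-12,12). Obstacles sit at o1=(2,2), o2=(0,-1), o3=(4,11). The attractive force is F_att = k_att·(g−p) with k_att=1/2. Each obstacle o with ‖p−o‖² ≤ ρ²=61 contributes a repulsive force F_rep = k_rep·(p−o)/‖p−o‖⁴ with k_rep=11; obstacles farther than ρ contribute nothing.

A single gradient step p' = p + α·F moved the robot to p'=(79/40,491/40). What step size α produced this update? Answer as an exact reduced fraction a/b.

F_att = 1/2·(g−p) = 1/2·(-15,0) = (-7.5000,0.0000)
o1: d²=101 > ρ²=61 → inactive
o2: d²=178 > ρ²=61 → inactive
o3: d²=2 ≤ ρ²=61; F_rep = 11·(-1,1)/2² = (-2.7500,2.7500)
F = F_att + ΣF_rep = (-10.2500,2.7500)
Δp = p'−p = (-1.0250,0.2750); α = Δx/Fx = (-41/40) / (-41/4) = 1/10
check: Δy/Fy = (11/40) / (11/4) = 1/10 ✓

α = 1/10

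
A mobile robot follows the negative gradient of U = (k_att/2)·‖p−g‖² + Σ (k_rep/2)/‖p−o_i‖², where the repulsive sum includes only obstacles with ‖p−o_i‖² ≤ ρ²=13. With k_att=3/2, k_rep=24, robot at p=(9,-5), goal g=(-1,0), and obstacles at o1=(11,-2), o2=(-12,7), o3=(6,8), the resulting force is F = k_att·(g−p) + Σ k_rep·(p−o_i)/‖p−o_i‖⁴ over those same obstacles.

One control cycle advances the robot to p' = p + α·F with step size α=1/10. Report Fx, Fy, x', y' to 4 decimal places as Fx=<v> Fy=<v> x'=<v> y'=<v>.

Fx=-15.2840 Fy=7.0740 x'=7.4716 y'=-4.2926

F_att = 3/2·(g−p) = 3/2·(-10,5) = (-15.0000,7.5000)
o1: d²=13 ≤ ρ²=13; F_rep = 24·(-2,-3)/13² = (-0.2840,-0.4260)
o2: d²=585 > ρ²=13 → inactive
o3: d²=178 > ρ²=13 → inactive
F = F_att + ΣF_rep = (-15.2840,7.0740)
p' = p + 1/10·F = (7.4716,-4.2926)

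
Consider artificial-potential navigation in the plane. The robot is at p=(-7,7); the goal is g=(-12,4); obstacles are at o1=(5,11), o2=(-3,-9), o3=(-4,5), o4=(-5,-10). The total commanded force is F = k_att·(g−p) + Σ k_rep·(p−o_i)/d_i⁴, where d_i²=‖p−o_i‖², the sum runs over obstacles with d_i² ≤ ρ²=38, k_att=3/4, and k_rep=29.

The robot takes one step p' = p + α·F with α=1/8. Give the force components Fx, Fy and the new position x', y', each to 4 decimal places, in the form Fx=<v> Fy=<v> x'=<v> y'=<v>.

Fx=-4.2648 Fy=-1.9068 x'=-7.5331 y'=6.7616

F_att = 3/4·(g−p) = 3/4·(-5,-3) = (-3.7500,-2.2500)
o1: d²=160 > ρ²=38 → inactive
o2: d²=272 > ρ²=38 → inactive
o3: d²=13 ≤ ρ²=38; F_rep = 29·(-3,2)/13² = (-0.5148,0.3432)
o4: d²=293 > ρ²=38 → inactive
F = F_att + ΣF_rep = (-4.2648,-1.9068)
p' = p + 1/8·F = (-7.5331,6.7616)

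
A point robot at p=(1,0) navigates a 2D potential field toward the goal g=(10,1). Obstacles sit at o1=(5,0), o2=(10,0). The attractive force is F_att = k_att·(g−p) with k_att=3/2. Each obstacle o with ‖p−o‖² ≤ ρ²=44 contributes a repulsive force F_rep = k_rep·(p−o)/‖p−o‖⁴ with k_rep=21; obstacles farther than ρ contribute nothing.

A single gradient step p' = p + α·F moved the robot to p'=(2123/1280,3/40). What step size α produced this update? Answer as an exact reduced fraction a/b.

α = 1/20

F_att = 3/2·(g−p) = 3/2·(9,1) = (13.5000,1.5000)
o1: d²=16 ≤ ρ²=44; F_rep = 21·(-4,0)/16² = (-0.3281,0.0000)
o2: d²=81 > ρ²=44 → inactive
F = F_att + ΣF_rep = (13.1719,1.5000)
Δp = p'−p = (0.6586,0.0750); α = Δx/Fx = (843/1280) / (843/64) = 1/20
check: Δy/Fy = (3/40) / (3/2) = 1/20 ✓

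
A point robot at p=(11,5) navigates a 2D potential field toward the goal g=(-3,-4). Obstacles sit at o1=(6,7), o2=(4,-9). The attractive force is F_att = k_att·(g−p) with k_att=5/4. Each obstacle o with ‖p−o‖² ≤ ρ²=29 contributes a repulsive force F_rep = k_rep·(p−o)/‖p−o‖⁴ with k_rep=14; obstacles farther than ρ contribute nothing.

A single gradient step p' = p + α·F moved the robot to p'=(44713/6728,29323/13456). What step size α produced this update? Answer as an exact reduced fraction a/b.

F_att = 5/4·(g−p) = 5/4·(-14,-9) = (-17.5000,-11.2500)
o1: d²=29 ≤ ρ²=29; F_rep = 14·(5,-2)/29² = (0.0832,-0.0333)
o2: d²=245 > ρ²=29 → inactive
F = F_att + ΣF_rep = (-17.4168,-11.2833)
Δp = p'−p = (-4.3542,-2.8208); α = Δx/Fx = (-29295/6728) / (-29295/1682) = 1/4
check: Δy/Fy = (-37957/13456) / (-37957/3364) = 1/4 ✓

α = 1/4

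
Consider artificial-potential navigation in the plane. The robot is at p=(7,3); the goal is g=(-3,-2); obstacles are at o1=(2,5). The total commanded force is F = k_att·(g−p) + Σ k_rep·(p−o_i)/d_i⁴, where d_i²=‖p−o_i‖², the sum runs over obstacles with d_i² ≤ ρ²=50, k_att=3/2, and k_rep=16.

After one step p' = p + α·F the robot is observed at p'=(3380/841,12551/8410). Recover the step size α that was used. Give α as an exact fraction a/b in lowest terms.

α = 1/5

F_att = 3/2·(g−p) = 3/2·(-10,-5) = (-15.0000,-7.5000)
o1: d²=29 ≤ ρ²=50; F_rep = 16·(5,-2)/29² = (0.0951,-0.0380)
F = F_att + ΣF_rep = (-14.9049,-7.5380)
Δp = p'−p = (-2.9810,-1.5076); α = Δx/Fx = (-2507/841) / (-12535/841) = 1/5
check: Δy/Fy = (-12679/8410) / (-12679/1682) = 1/5 ✓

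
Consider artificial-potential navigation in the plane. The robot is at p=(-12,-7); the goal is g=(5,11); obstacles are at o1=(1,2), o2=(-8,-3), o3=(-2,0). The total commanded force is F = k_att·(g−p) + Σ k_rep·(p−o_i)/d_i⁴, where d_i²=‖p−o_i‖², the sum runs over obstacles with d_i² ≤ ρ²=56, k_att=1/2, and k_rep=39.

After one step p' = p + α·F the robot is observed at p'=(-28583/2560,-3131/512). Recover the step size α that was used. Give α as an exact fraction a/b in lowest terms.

α = 1/10

F_att = 1/2·(g−p) = 1/2·(17,18) = (8.5000,9.0000)
o1: d²=250 > ρ²=56 → inactive
o2: d²=32 ≤ ρ²=56; F_rep = 39·(-4,-4)/32² = (-0.1523,-0.1523)
o3: d²=149 > ρ²=56 → inactive
F = F_att + ΣF_rep = (8.3477,8.8477)
Δp = p'−p = (0.8348,0.8848); α = Δx/Fx = (2137/2560) / (2137/256) = 1/10
check: Δy/Fy = (453/512) / (2265/256) = 1/10 ✓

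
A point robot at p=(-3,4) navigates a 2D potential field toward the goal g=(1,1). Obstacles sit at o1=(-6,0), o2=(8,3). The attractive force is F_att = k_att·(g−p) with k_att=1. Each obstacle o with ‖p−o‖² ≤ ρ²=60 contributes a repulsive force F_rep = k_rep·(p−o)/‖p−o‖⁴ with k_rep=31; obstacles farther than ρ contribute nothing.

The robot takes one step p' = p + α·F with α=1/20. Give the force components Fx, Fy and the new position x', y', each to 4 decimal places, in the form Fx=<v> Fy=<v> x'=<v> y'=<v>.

F_att = 1·(g−p) = 1·(4,-3) = (4.0000,-3.0000)
o1: d²=25 ≤ ρ²=60; F_rep = 31·(3,4)/25² = (0.1488,0.1984)
o2: d²=122 > ρ²=60 → inactive
F = F_att + ΣF_rep = (4.1488,-2.8016)
p' = p + 1/20·F = (-2.7926,3.8599)

Fx=4.1488 Fy=-2.8016 x'=-2.7926 y'=3.8599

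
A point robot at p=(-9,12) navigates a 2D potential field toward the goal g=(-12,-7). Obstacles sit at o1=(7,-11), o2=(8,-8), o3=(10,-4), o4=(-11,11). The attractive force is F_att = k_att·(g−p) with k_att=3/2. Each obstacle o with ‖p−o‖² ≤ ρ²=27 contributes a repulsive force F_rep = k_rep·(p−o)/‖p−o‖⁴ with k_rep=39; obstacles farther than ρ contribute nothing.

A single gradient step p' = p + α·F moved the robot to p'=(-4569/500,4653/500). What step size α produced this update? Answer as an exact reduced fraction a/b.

α = 1/10

F_att = 3/2·(g−p) = 3/2·(-3,-19) = (-4.5000,-28.5000)
o1: d²=785 > ρ²=27 → inactive
o2: d²=689 > ρ²=27 → inactive
o3: d²=617 > ρ²=27 → inactive
o4: d²=5 ≤ ρ²=27; F_rep = 39·(2,1)/5² = (3.1200,1.5600)
F = F_att + ΣF_rep = (-1.3800,-26.9400)
Δp = p'−p = (-0.1380,-2.6940); α = Δx/Fx = (-69/500) / (-69/50) = 1/10
check: Δy/Fy = (-1347/500) / (-1347/50) = 1/10 ✓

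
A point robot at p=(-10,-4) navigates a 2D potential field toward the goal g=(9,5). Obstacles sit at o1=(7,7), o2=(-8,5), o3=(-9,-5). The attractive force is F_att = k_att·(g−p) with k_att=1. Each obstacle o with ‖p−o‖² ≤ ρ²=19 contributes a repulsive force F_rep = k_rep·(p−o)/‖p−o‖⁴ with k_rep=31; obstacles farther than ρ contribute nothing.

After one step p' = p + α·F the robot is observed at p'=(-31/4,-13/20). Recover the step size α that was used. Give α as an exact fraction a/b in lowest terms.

F_att = 1·(g−p) = 1·(19,9) = (19.0000,9.0000)
o1: d²=410 > ρ²=19 → inactive
o2: d²=85 > ρ²=19 → inactive
o3: d²=2 ≤ ρ²=19; F_rep = 31·(-1,1)/2² = (-7.7500,7.7500)
F = F_att + ΣF_rep = (11.2500,16.7500)
Δp = p'−p = (2.2500,3.3500); α = Δx/Fx = (9/4) / (45/4) = 1/5
check: Δy/Fy = (67/20) / (67/4) = 1/5 ✓

α = 1/5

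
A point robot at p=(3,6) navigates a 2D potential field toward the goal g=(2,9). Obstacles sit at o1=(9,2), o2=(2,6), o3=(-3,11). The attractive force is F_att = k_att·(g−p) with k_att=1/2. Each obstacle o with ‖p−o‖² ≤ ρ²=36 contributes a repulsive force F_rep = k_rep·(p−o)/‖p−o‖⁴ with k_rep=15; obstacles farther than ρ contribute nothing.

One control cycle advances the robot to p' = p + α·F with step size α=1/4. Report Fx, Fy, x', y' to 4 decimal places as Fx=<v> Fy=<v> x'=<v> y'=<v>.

F_att = 1/2·(g−p) = 1/2·(-1,3) = (-0.5000,1.5000)
o1: d²=52 > ρ²=36 → inactive
o2: d²=1 ≤ ρ²=36; F_rep = 15·(1,0)/1² = (15.0000,0.0000)
o3: d²=61 > ρ²=36 → inactive
F = F_att + ΣF_rep = (14.5000,1.5000)
p' = p + 1/4·F = (6.6250,6.3750)

Fx=14.5000 Fy=1.5000 x'=6.6250 y'=6.3750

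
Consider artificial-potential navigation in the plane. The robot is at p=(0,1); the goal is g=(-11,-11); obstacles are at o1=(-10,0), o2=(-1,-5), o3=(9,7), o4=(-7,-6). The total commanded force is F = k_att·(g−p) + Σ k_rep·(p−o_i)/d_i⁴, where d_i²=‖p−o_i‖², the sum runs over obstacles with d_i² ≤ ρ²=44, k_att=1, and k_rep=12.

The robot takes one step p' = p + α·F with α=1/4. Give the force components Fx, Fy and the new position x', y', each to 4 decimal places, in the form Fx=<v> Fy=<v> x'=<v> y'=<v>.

F_att = 1·(g−p) = 1·(-11,-12) = (-11.0000,-12.0000)
o1: d²=101 > ρ²=44 → inactive
o2: d²=37 ≤ ρ²=44; F_rep = 12·(1,6)/37² = (0.0088,0.0526)
o3: d²=117 > ρ²=44 → inactive
o4: d²=98 > ρ²=44 → inactive
F = F_att + ΣF_rep = (-10.9912,-11.9474)
p' = p + 1/4·F = (-2.7478,-1.9869)

Fx=-10.9912 Fy=-11.9474 x'=-2.7478 y'=-1.9869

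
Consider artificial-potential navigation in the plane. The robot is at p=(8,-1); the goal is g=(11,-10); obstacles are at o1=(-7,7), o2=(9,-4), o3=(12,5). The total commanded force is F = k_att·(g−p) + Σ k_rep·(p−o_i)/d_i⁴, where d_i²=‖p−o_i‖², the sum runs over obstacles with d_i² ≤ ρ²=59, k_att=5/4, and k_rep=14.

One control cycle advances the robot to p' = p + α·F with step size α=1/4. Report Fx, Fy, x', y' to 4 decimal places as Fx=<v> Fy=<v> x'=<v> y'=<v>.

F_att = 5/4·(g−p) = 5/4·(3,-9) = (3.7500,-11.2500)
o1: d²=289 > ρ²=59 → inactive
o2: d²=10 ≤ ρ²=59; F_rep = 14·(-1,3)/10² = (-0.1400,0.4200)
o3: d²=52 ≤ ρ²=59; F_rep = 14·(-4,-6)/52² = (-0.0207,-0.0311)
F = F_att + ΣF_rep = (3.5893,-10.8611)
p' = p + 1/4·F = (8.8973,-3.7153)

Fx=3.5893 Fy=-10.8611 x'=8.8973 y'=-3.7153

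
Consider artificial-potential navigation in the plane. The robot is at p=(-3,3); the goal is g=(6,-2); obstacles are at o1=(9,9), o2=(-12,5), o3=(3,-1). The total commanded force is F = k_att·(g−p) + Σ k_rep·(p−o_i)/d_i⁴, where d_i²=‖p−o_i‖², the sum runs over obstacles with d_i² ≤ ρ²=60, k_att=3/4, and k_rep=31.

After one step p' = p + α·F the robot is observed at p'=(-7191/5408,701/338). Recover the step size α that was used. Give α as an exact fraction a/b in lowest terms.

α = 1/4

F_att = 3/4·(g−p) = 3/4·(9,-5) = (6.7500,-3.7500)
o1: d²=180 > ρ²=60 → inactive
o2: d²=85 > ρ²=60 → inactive
o3: d²=52 ≤ ρ²=60; F_rep = 31·(-6,4)/52² = (-0.0688,0.0459)
F = F_att + ΣF_rep = (6.6812,-3.7041)
Δp = p'−p = (1.6703,-0.9260); α = Δx/Fx = (9033/5408) / (9033/1352) = 1/4
check: Δy/Fy = (-313/338) / (-626/169) = 1/4 ✓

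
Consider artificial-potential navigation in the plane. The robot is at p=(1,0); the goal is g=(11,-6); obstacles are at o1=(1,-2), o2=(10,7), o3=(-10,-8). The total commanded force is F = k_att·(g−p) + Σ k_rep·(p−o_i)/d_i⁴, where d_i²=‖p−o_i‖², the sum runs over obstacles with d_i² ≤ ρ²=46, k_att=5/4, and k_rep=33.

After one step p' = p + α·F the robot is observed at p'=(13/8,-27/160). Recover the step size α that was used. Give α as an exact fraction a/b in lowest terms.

F_att = 5/4·(g−p) = 5/4·(10,-6) = (12.5000,-7.5000)
o1: d²=4 ≤ ρ²=46; F_rep = 33·(0,2)/4² = (0.0000,4.1250)
o2: d²=130 > ρ²=46 → inactive
o3: d²=185 > ρ²=46 → inactive
F = F_att + ΣF_rep = (12.5000,-3.3750)
Δp = p'−p = (0.6250,-0.1688); α = Δx/Fx = (5/8) / (25/2) = 1/20
check: Δy/Fy = (-27/160) / (-27/8) = 1/20 ✓

α = 1/20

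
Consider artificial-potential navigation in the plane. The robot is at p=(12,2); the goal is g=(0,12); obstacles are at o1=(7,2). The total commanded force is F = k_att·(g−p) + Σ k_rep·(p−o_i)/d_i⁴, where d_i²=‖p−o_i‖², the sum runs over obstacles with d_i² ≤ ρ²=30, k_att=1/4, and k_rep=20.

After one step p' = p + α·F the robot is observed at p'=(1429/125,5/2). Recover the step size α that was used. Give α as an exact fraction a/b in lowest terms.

α = 1/5

F_att = 1/4·(g−p) = 1/4·(-12,10) = (-3.0000,2.5000)
o1: d²=25 ≤ ρ²=30; F_rep = 20·(5,0)/25² = (0.1600,0.0000)
F = F_att + ΣF_rep = (-2.8400,2.5000)
Δp = p'−p = (-0.5680,0.5000); α = Δx/Fx = (-71/125) / (-71/25) = 1/5
check: Δy/Fy = (1/2) / (5/2) = 1/5 ✓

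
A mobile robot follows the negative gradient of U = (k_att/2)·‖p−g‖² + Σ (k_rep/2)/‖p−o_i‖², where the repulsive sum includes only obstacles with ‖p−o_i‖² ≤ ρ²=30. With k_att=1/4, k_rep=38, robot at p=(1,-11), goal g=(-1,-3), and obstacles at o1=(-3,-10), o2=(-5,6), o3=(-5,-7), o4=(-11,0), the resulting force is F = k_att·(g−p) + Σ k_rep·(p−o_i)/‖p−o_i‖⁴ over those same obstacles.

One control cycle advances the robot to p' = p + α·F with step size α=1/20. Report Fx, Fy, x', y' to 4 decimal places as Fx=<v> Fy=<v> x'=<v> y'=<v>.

Fx=0.0260 Fy=1.8685 x'=1.0013 y'=-10.9066

F_att = 1/4·(g−p) = 1/4·(-2,8) = (-0.5000,2.0000)
o1: d²=17 ≤ ρ²=30; F_rep = 38·(4,-1)/17² = (0.5260,-0.1315)
o2: d²=325 > ρ²=30 → inactive
o3: d²=52 > ρ²=30 → inactive
o4: d²=265 > ρ²=30 → inactive
F = F_att + ΣF_rep = (0.0260,1.8685)
p' = p + 1/20·F = (1.0013,-10.9066)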